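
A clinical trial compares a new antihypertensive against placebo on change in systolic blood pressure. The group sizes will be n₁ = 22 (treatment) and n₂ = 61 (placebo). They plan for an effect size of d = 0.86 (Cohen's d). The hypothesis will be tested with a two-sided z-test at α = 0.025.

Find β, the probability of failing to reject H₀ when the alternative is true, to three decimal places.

β ≈ 0.112

Noncentrality parameter: δ = d / √(1/n₁ + 1/n₂) = 0.86 / √(1/22 + 1/61) = 3.4581
Critical value for a two-sided test at α = 0.025: z_{α/2} = 2.241.
Power = Φ(δ − 2.241) + Φ(−δ − 2.241) = Φ(1.217) + Φ(-5.699) = 0.8881 + 0.0000 = 0.8881.
Type II error: β = 1 − power = 1 − 0.8881 = 0.1119.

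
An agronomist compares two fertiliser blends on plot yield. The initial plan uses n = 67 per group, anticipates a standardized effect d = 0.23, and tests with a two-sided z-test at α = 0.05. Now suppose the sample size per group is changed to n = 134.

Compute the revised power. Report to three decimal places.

Power ≈ 0.469

With n = 134 per group: δ = d·√(n/2) = 0.23 × √(134/2) = 1.8826. Critical value z_{0.025} = 1.960.
Revised power = Φ(δ − 1.960) + Φ(−δ − 1.960) = Φ(-0.077) + Φ(-3.843) = 0.4692 + 0.0001 = 0.4692.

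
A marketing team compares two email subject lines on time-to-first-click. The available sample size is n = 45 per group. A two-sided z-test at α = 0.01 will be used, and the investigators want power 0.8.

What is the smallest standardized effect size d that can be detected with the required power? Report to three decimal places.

Required noncentrality: δ = z_{0.005} + z_{0.20} = 2.576 + 0.842 = 3.417.
(The second rejection-region term Φ(−δ − z_{α/2}) is negligible and dropped.)
δ = d·√(n/2) ⇒ d = δ/√(n/2) = 3.417/√(45/2) = 0.7205.

d ≈ 0.720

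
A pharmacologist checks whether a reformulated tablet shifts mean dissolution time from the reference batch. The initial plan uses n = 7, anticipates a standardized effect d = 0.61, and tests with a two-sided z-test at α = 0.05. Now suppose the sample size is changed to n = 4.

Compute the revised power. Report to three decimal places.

With n = 4: δ = d·√n = 0.61 × √4 = 1.2200. Critical value z_{0.025} = 1.960.
Revised power = Φ(δ − 1.960) + Φ(−δ − 1.960) = Φ(-0.740) + Φ(-3.180) = 0.2297 + 0.0007 = 0.2304.

Power ≈ 0.230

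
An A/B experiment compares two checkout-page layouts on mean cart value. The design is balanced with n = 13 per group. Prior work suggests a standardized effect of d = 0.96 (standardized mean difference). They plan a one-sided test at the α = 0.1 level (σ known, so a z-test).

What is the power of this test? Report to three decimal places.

Noncentrality parameter: δ = d·√(n/2) = 0.96 × √(13/2) = 2.4475
Critical value for a one-sided test at α = 0.1: z_α = 1.282.
Power = P(Z > 1.282 − δ) = Φ(1.166) = 0.8782.

Power ≈ 0.878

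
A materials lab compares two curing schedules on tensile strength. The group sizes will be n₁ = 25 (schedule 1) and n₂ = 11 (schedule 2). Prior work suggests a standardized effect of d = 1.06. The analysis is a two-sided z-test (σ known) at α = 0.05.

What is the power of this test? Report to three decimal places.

Noncentrality parameter: δ = d / √(1/n₁ + 1/n₂) = 1.06 / √(1/25 + 1/11) = 2.9297
Two-sided α = 0.05 → critical value z_{0.025} = 1.960.
Power = Φ(δ − 1.960) + Φ(−δ − 1.960) = Φ(0.970) + Φ(-4.890) = 0.8339 + 0.0000 = 0.8339.

Power ≈ 0.834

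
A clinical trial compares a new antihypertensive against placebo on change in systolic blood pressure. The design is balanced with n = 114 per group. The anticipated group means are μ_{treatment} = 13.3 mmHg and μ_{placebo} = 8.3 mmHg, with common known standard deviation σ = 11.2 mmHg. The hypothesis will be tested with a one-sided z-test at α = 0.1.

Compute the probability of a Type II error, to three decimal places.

Standardized effect: d = |μ_{treatment} − μ_{placebo}| / σ = |13.3 − 8.3| / 11.2 = 0.4464
Noncentrality parameter: λ = d·√(n/2) = 0.4464 × √(114/2) = 3.3705
One-sided α = 0.1 → critical value z_{0.1} = 1.282.
Power = P(Z > 1.282 − λ) = Φ(2.089) = 0.9816.
Type II error: β = 1 − power = 1 − 0.9816 = 0.0184.

β ≈ 0.018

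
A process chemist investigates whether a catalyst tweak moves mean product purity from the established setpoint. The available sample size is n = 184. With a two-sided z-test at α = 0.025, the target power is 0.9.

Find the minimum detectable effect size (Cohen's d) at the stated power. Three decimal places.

d ≈ 0.260

Need Φ(δ − 2.241) = 0.9, so δ = 2.241 + 1.282 = 3.523.
(The second rejection-region term Φ(−δ − z_{α/2}) is negligible and dropped.)
δ = d·√n ⇒ d = δ/√n = 3.523/√184 = 0.2597.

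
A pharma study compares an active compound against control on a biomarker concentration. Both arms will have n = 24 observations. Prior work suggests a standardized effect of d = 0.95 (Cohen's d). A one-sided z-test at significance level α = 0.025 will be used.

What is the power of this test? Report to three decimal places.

Power ≈ 0.908

Noncentrality parameter: δ = d·√(n/2) = 0.95 × √(24/2) = 3.2909
Critical value for a one-sided test at α = 0.025: z_α = 1.960.
Power = P(Z > 1.960 − δ) = Φ(1.331) = 0.9084.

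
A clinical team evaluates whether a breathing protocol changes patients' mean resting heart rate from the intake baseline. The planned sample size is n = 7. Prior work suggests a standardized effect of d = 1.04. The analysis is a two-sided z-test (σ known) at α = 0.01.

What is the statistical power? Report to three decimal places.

Noncentrality parameter: δ = d·√n = 1.04 × √7 = 2.7516
Critical value for a two-sided test at α = 0.01: z_{α/2} = 2.576.
Power = Φ(δ − 2.576) + Φ(−δ − 2.576) = Φ(0.176) + Φ(-5.327) = 0.5698 + 0.0000 = 0.5698.

Power ≈ 0.570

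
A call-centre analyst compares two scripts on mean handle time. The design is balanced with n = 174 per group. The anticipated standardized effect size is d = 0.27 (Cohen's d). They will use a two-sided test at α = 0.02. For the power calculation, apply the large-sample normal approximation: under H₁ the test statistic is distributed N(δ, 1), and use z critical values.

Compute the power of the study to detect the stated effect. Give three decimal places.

Noncentrality parameter: δ = d·√(n/2) = 0.27 × √(174/2) = 2.5184
Critical value for a two-sided test at α = 0.02: z_{α/2} = 2.326.
Power = Φ(δ − 2.326) + Φ(−δ − 2.326) = Φ(0.192) + Φ(-4.845) = 0.5761 + 0.0000 = 0.5761.

Power ≈ 0.576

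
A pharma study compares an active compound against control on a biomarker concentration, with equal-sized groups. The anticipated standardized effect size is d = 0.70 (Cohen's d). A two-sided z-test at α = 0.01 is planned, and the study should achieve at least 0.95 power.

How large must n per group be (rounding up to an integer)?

Set Φ(δ − 2.576) = 0.95; then δ − 2.576 = Φ⁻¹(0.95) = 1.645, giving δ = 4.221.
(The Φ(−δ − z_{α/2}) term is vanishingly small for δ > 0 and is dropped in the standard sample-size formula.)
δ = d·√(n/2) ⇒ n = 2(δ/d)² = 2 × (4.221 / 0.70)² = 72.71.
Round up to the next whole unit.

n = 73 per group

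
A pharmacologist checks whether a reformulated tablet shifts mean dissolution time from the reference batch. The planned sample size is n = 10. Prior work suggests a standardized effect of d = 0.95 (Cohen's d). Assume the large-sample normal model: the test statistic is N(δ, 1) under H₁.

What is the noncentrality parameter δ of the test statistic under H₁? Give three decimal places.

δ = d·√n = 0.95 × √10 = 3.0042

δ ≈ 3.004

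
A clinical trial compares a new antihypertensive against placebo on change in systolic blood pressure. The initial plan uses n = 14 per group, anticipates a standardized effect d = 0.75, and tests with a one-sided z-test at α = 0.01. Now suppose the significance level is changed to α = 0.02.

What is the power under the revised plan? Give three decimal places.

δ = d·√(n/2) = 0.75 × √(14/2) = 1.9843 (unchanged). New critical value: z_{0.02} = 2.054.
Revised power = P(Z > 2.054 − δ) = Φ(-0.069) = 0.4723.

Power ≈ 0.472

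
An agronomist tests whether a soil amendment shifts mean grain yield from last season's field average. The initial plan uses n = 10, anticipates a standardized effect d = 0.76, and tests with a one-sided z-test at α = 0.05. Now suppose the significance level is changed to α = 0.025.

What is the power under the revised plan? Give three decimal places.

Power ≈ 0.671

δ = d·√n = 0.76 × √10 = 2.4033 (unchanged). New critical value: z_{0.025} = 1.960.
Revised power = Φ(δ − 1.960) = Φ(0.443) = 0.6712.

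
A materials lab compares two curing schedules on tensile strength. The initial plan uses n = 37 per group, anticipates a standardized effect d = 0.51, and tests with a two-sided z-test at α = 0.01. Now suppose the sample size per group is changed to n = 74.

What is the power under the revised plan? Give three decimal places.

With n = 74 per group: δ = d·√(n/2) = 0.51 × √(74/2) = 3.1022. Critical value z_{0.005} = 2.576.
Revised power = Φ(δ − 2.576) + Φ(−δ − 2.576) = Φ(0.526) + Φ(-5.678) = 0.7007 + 0.0000 = 0.7007.

Power ≈ 0.701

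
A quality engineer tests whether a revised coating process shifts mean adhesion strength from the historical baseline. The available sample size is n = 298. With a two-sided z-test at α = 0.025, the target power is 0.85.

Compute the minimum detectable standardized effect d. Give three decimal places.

Required noncentrality: δ = z_{0.0125} + z_{0.15} = 2.241 + 1.036 = 3.278.
(Lower-tail contribution to power is negligible for δ > 0.)
δ = d·√n ⇒ d = δ/√n = 3.278/√298 = 0.1899.

d ≈ 0.190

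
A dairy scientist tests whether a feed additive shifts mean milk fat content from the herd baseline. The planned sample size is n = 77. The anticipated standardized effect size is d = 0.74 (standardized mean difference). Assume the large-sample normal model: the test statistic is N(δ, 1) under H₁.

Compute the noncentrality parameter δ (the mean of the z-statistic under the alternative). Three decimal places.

δ ≈ 6.493

The noncentrality parameter scales effect size by the design's sample-size factor: δ = d·√n = 0.74 × √77 = 6.4935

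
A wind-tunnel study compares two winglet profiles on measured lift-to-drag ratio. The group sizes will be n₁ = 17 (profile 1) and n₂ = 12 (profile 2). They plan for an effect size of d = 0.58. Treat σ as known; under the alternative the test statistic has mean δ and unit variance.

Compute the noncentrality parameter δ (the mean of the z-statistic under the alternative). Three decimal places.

The noncentrality parameter scales effect size by the design's sample-size factor: δ = d / √(1/n₁ + 1/n₂) = 0.58 / √(1/17 + 1/12) = 1.5383

δ ≈ 1.538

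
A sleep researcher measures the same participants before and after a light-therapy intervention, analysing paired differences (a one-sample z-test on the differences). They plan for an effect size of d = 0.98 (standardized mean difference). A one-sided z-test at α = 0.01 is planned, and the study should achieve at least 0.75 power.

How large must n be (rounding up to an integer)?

n = 10

Set Φ(δ − 2.326) = 0.75; then δ − 2.326 = Φ⁻¹(0.75) = 0.674, giving δ = 3.001.
δ = d·√n ⇒ n = (δ/d)² = (3.001 / 0.98)² = 9.38.
Rounding up, n = 10.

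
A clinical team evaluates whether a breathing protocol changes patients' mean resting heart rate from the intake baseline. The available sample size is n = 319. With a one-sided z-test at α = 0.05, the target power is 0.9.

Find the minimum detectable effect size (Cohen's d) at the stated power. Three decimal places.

d ≈ 0.164

Required noncentrality: δ = z_{0.05} + z_{0.10} = 1.645 + 1.282 = 2.926.
δ = d·√n ⇒ d = δ/√n = 2.926/√319 = 0.1638.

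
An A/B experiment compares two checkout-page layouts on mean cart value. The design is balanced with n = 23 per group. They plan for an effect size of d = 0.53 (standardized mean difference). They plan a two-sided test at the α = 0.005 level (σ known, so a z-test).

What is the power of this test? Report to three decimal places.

Noncentrality parameter: δ = d·√(n/2) = 0.53 × √(23/2) = 1.7973
Two-sided α = 0.005 → critical value z_{0.0025} = 2.807.
Power = Φ(δ − 2.807) + Φ(−δ − 2.807) = Φ(-1.010) + Φ(-4.604) = 0.1563 + 0.0000 = 0.1563.

Power ≈ 0.156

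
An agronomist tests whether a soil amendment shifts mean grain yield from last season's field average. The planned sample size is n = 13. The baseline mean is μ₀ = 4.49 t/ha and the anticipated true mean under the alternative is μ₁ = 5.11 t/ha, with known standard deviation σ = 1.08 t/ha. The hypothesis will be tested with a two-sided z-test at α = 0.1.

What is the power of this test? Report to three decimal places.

Standardized effect: d = |μ₁ − μ₀| / σ = |5.11 − 4.49| / 1.08 = 0.5741
Noncentrality parameter: δ = d·√n = 0.5741 × √13 = 2.0699
Critical value for a two-sided test at α = 0.1: z_{α/2} = 1.645.
Power = Φ(δ − 1.645) + Φ(−δ − 1.645) = Φ(0.425) + Φ(-3.715) = 0.6646 + 0.0001 = 0.6647.

Power ≈ 0.665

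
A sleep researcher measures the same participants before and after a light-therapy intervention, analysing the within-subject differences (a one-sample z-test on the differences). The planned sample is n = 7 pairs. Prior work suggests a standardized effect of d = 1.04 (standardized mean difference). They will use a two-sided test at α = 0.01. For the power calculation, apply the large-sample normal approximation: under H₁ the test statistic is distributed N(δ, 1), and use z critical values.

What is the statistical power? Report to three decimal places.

Noncentrality parameter: δ = d·√n = 1.04 × √7 = 2.7516
Two-sided α = 0.01 → critical value z_{0.005} = 2.576.
Power = Φ(δ − 2.576) + Φ(−δ − 2.576) = Φ(0.176) + Φ(-5.327) = 0.5698 + 0.0000 = 0.5698.

Power ≈ 0.570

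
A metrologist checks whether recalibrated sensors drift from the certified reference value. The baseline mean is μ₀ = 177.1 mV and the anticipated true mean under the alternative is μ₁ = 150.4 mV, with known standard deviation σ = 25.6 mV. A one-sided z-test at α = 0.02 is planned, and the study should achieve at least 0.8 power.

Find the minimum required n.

n = 8

Standardized effect: d = |μ₁ − μ₀| / σ = |150.4 − 177.1| / 25.6 = 1.0430
For power 0.8 need Φ(δ − z_{0.02}) = 0.8, so δ = z_{0.02} + z_{0.20} = 2.054 + 0.842 = 2.895.
δ = d·√n ⇒ n = (δ/d)² = (2.895 / 1.0430)² = 7.71.
Round up to the next whole unit.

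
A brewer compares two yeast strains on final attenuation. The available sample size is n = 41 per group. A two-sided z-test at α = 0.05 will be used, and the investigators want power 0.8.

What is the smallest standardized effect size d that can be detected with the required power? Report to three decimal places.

Required noncentrality: δ = z_{0.025} + z_{0.20} = 1.960 + 0.842 = 2.802.
(Lower-tail contribution to power is negligible for δ > 0.)
δ = d·√(n/2) ⇒ d = δ/√(n/2) = 2.802/√(41/2) = 0.6188.

d ≈ 0.619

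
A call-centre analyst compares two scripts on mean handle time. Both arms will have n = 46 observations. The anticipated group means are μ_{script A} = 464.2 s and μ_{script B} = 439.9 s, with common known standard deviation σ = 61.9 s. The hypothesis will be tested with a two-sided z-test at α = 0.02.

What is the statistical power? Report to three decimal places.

Power ≈ 0.329

Standardized effect: d = |μ_{script A} − μ_{script B}| / σ = |464.2 − 439.9| / 61.9 = 0.3926
Noncentrality parameter: δ = d·√(n/2) = 0.3926 × √(46/2) = 1.8827
Critical value for a two-sided test at α = 0.02: z_{α/2} = 2.326.
Power = Φ(δ − 2.326) + Φ(−δ − 2.326) = Φ(-0.444) + Φ(-4.209) = 0.3286 + 0.0000 = 0.3287.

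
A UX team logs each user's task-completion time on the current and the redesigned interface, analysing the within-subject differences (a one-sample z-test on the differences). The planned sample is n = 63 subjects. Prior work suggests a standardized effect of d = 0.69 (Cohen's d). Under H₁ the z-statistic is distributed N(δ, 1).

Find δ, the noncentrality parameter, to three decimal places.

δ = d·√n = 0.69 × √63 = 5.4767

δ ≈ 5.477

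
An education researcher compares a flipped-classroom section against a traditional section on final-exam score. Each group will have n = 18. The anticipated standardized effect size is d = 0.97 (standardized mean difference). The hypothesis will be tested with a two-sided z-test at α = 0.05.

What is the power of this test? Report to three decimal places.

Power ≈ 0.829

Noncentrality parameter: δ = d·√(n/2) = 0.97 × √(18/2) = 2.9100
Critical value for a two-sided test at α = 0.05: z_{α/2} = 1.960.
Power = Φ(δ − 1.960) + Φ(−δ − 1.960) = Φ(0.950) + Φ(-4.870) = 0.8290 + 0.0000 = 0.8290.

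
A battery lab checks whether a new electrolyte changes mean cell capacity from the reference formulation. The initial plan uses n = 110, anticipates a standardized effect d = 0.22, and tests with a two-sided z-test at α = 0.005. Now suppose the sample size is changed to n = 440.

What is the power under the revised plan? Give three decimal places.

Power ≈ 0.965

With n = 440: δ = d·√n = 0.22 × √440 = 4.6148. Critical value z_{0.0025} = 2.807.
Revised power = Φ(δ − 2.807) + Φ(−δ − 2.807) = Φ(1.808) + Φ(-7.422) = 0.9647 + 0.0000 = 0.9647.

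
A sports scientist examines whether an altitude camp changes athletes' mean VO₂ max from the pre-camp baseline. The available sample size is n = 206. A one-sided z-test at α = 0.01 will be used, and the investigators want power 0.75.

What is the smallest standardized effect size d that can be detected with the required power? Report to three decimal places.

Need Φ(δ − 2.326) = 0.75, so δ = 2.326 + 0.674 = 3.001.
δ = d·√n ⇒ d = δ/√n = 3.001/√206 = 0.2091.

d ≈ 0.209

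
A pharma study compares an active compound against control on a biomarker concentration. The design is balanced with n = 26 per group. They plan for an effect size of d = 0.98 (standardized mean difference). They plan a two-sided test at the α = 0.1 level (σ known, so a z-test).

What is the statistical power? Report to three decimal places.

Power ≈ 0.971

Noncentrality parameter: δ = d·√(n/2) = 0.98 × √(26/2) = 3.5334
Critical value for a two-sided test at α = 0.1: z_{α/2} = 1.645.
Power = Φ(δ − 1.645) + Φ(−δ − 1.645) = Φ(1.889) + Φ(-5.178) = 0.9705 + 0.0000 = 0.9705.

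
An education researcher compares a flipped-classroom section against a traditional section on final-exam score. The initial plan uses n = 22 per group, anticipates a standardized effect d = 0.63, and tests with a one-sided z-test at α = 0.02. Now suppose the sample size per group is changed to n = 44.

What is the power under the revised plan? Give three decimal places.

Power ≈ 0.816

With n = 44 per group: δ = d·√(n/2) = 0.63 × √(44/2) = 2.9550. Critical value z_{0.02} = 2.054.
Revised power = Φ(δ − 2.054) = Φ(0.901) = 0.8163.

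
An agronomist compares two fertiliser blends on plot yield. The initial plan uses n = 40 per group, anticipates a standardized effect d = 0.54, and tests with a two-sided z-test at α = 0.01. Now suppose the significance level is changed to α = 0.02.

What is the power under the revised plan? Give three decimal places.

δ = d·√(n/2) = 0.54 × √(40/2) = 2.4150 (unchanged). New critical value: z_{0.01} = 2.326.
Revised power = Φ(δ − 2.326) + Φ(−δ − 2.326) = Φ(0.089) + Φ(-4.741) = 0.5353 + 0.0000 = 0.5353.

Power ≈ 0.535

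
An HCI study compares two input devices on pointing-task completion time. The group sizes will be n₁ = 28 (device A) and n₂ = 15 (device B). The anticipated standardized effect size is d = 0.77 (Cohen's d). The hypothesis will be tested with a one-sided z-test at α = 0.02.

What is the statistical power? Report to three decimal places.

Noncentrality parameter: λ = d / √(1/n₁ + 1/n₂) = 0.77 / √(1/28 + 1/15) = 2.4065
One-sided α = 0.02 → critical value z_{0.02} = 2.054.
Power = Φ(λ − 2.054) = Φ(0.353) = 0.6379.

Power ≈ 0.638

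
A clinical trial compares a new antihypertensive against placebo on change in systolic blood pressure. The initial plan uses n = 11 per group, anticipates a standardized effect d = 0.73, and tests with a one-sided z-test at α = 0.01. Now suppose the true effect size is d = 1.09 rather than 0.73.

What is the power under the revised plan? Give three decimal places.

Power ≈ 0.591

With d = 1.09: δ = d·√(n/2) = 1.09 × √(11/2) = 2.5563. Critical value z_{0.01} = 2.326.
Revised power = P(Z > 2.326 − δ) = Φ(0.230) = 0.5909.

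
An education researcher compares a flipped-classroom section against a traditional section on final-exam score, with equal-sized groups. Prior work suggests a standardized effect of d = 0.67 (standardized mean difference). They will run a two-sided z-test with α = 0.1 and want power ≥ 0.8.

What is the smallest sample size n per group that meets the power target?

For power 0.8 need Φ(δ − z_{0.05}) = 0.8, so δ = z_{0.05} + z_{0.20} = 1.645 + 0.842 = 2.486.
(Ignoring the negligible lower-tail rejection probability gives the usual closed-form inversion.)
δ = d·√(n/2) ⇒ n = 2(δ/d)² = 2 × (2.486 / 0.67)² = 27.55.
Round up to the next whole unit.

n = 28 per group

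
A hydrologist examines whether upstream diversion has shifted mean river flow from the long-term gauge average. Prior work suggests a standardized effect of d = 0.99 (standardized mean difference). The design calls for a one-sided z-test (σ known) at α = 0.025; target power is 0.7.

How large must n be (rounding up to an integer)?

n = 7

For power 0.7 need Φ(δ − z_{0.025}) = 0.7, so δ = z_{0.025} + z_{0.30} = 1.960 + 0.524 = 2.484.
δ = d·√n ⇒ n = (δ/d)² = (2.484 / 0.99)² = 6.30.
Rounding up, n = 7.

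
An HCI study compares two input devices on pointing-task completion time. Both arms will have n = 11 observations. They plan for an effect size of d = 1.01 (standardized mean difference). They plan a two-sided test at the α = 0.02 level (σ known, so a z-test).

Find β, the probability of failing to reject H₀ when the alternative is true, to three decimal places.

Noncentrality parameter: δ = d·√(n/2) = 1.01 × √(11/2) = 2.3687
Two-sided α = 0.02 → critical value z_{0.01} = 2.326.
Power = Φ(δ − 2.326) + Φ(−δ − 2.326) = Φ(0.042) + Φ(-4.695) = 0.5169 + 0.0000 = 0.5169.
Type II error: β = 1 − power = 1 − 0.5169 = 0.4831.

β ≈ 0.483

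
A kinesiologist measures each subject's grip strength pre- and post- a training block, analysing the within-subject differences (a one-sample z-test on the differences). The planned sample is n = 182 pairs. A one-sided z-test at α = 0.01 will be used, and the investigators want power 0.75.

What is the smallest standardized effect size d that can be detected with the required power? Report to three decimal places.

d ≈ 0.222

Need Φ(δ − 2.326) = 0.75, so δ = 2.326 + 0.674 = 3.001.
δ = d·√n ⇒ d = δ/√n = 3.001/√182 = 0.2224.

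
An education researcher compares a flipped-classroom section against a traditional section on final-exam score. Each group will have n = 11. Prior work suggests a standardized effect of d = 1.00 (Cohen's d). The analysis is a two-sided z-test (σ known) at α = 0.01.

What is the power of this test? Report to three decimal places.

Noncentrality parameter: δ = d·√(n/2) = 1.00 × √(11/2) = 2.3452
Two-sided α = 0.01 → critical value z_{0.005} = 2.576.
Power = Φ(δ − 2.576) + Φ(−δ − 2.576) = Φ(-0.231) + Φ(-4.921) = 0.4088 + 0.0000 = 0.4088.

Power ≈ 0.409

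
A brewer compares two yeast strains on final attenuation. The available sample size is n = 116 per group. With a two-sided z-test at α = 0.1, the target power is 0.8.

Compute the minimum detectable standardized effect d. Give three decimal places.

Need Φ(δ − 1.645) = 0.8, so δ = 1.645 + 0.842 = 2.486.
(The second rejection-region term Φ(−δ − z_{α/2}) is negligible and dropped.)
δ = d·√(n/2) ⇒ d = δ/√(n/2) = 2.486/√(116/2) = 0.3265.

d ≈ 0.326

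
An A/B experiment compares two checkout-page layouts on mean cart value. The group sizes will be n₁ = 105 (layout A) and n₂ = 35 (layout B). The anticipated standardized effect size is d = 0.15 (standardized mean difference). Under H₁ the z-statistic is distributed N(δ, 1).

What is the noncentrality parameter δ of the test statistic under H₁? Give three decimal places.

The noncentrality parameter scales effect size by the design's sample-size factor: δ = d / √(1/n₁ + 1/n₂) = 0.15 / √(1/105 + 1/35) = 0.7685

δ ≈ 0.769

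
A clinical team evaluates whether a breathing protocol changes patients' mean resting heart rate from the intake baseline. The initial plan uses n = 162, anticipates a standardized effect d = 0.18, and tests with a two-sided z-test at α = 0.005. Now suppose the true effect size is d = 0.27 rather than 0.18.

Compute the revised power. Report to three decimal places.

Power ≈ 0.735

With d = 0.27: δ = d·√n = 0.27 × √162 = 3.4365. Critical value z_{0.0025} = 2.807.
Revised power = Φ(δ − 2.807) + Φ(−δ − 2.807) = Φ(0.630) + Φ(-6.244) = 0.7355 + 0.0000 = 0.7355.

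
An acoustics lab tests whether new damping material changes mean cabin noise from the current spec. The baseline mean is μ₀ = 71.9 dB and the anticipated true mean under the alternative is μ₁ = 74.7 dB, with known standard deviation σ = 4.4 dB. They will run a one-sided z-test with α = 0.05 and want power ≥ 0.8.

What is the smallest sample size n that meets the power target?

n = 16

Standardized effect: d = |μ₁ − μ₀| / σ = |74.7 − 71.9| / 4.4 = 0.6364
Set Φ(δ − 1.645) = 0.8; then δ − 1.645 = Φ⁻¹(0.8) = 0.842, giving δ = 2.486.
δ = d·√n ⇒ n = (δ/d)² = (2.486 / 0.6364)² = 15.27.
Rounding up, n = 16.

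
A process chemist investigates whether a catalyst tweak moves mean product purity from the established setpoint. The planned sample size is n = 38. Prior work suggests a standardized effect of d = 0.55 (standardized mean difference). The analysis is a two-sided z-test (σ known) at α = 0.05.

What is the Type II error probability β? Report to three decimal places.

Noncentrality parameter: δ = d·√n = 0.55 × √38 = 3.3904
Two-sided α = 0.05 → critical value z_{0.025} = 1.960.
Power = Φ(δ − 1.960) + Φ(−δ − 1.960) = Φ(1.430) + Φ(-5.350) = 0.9237 + 0.0000 = 0.9237.
Type II error: β = 1 − power = 1 − 0.9237 = 0.0763.

β ≈ 0.076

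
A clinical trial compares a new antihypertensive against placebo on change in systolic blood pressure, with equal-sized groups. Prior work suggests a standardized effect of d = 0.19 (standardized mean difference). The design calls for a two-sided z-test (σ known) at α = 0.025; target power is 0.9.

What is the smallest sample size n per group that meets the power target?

For power 0.9 need Φ(δ − z_{0.0125}) = 0.9, so δ = z_{0.0125} + z_{0.10} = 2.241 + 1.282 = 3.523.
(For δ > 0 the lower-tail rejection region contributes negligibly to power, so the one-term inversion is standard.)
δ = d·√(n/2) ⇒ n = 2(δ/d)² = 2 × (3.523 / 0.19)² = 687.60.
Round up to the next whole unit.

n = 688 per group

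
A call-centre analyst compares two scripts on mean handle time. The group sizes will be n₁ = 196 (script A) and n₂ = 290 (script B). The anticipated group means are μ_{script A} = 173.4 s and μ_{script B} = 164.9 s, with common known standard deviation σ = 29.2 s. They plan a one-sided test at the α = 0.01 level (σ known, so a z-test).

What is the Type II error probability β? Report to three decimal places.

Standardized effect: d = |μ_{script A} − μ_{script B}| / σ = |173.4 − 164.9| / 29.2 = 0.2911
Noncentrality parameter: δ = d / √(1/n₁ + 1/n₂) = 0.2911 / √(1/196 + 1/290) = 3.1481
One-sided α = 0.01 → critical value z_{0.01} = 2.326.
Power = Φ(δ − 2.326) = Φ(0.822) = 0.7944.
Type II error: β = 1 − power = 1 − 0.7944 = 0.2056.

β ≈ 0.206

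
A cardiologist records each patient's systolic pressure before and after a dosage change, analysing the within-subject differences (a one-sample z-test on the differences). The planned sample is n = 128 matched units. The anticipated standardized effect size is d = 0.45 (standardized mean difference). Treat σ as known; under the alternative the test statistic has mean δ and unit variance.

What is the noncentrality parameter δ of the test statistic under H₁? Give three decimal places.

δ ≈ 5.091

δ = d·√n = 0.45 × √128 = 5.0912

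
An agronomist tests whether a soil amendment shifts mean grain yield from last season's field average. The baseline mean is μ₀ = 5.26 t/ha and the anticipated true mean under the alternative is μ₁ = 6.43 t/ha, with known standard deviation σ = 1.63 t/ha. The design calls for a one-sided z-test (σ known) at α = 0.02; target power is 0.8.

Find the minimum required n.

Standardized effect: d = |μ₁ − μ₀| / σ = |6.43 − 5.26| / 1.63 = 0.7178
For power 0.8 need Φ(δ − z_{0.02}) = 0.8, so δ = z_{0.02} + z_{0.20} = 2.054 + 0.842 = 2.895.
δ = d·√n ⇒ n = (δ/d)² = (2.895 / 0.7178)² = 16.27.
Rounding up, n = 17.

n = 17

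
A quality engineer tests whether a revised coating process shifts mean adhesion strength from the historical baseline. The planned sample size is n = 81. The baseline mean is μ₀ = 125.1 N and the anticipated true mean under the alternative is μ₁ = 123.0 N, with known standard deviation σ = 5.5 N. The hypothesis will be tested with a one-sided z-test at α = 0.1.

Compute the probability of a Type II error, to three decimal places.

Standardized effect: d = |μ₁ − μ₀| / σ = |123.0 − 125.1| / 5.5 = 0.3818
Noncentrality parameter: δ = d·√n = 0.3818 × √81 = 3.4364
Critical value for a one-sided test at α = 0.1: z_α = 1.282.
Power = P(Z > 1.282 − δ) = Φ(2.155) = 0.9844.
Type II error: β = 1 − power = 1 − 0.9844 = 0.0156.

β ≈ 0.016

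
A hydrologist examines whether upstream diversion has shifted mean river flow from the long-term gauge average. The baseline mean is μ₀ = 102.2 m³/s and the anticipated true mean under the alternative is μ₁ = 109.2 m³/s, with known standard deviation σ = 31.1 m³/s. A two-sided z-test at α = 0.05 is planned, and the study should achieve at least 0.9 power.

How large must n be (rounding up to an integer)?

Standardized effect: d = |μ₁ − μ₀| / σ = |109.2 − 102.2| / 31.1 = 0.2251
Set Φ(δ − 1.960) = 0.9; then δ − 1.960 = Φ⁻¹(0.9) = 1.282, giving δ = 3.242.
(The Φ(−δ − z_{α/2}) term is vanishingly small for δ > 0 and is dropped in the standard sample-size formula.)
δ = d·√n ⇒ n = (δ/d)² = (3.242 / 0.2251)² = 207.41.
Rounding up, n = 208.

n = 208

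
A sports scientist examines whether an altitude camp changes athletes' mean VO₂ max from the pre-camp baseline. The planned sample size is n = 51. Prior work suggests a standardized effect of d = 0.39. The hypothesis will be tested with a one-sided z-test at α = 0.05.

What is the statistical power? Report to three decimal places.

Noncentrality parameter: δ = d·√n = 0.39 × √51 = 2.7852
Critical value for a one-sided test at α = 0.05: z_α = 1.645.
Power = Φ(δ − 1.645) = Φ(1.140) = 0.8729.

Power ≈ 0.873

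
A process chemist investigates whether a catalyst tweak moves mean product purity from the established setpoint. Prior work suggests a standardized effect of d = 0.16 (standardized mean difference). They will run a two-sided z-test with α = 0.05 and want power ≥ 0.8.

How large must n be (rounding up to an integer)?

Set Φ(δ − 1.960) = 0.8; then δ − 1.960 = Φ⁻¹(0.8) = 0.842, giving δ = 2.802.
(For δ > 0 the lower-tail rejection region contributes negligibly to power, so the one-term inversion is standard.)
δ = d·√n ⇒ n = (δ/d)² = (2.802 / 0.16)² = 306.60.
Rounding up, n = 307.

n = 307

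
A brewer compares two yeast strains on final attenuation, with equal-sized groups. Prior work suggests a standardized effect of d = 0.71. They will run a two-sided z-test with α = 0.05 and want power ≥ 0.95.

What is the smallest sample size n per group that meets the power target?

Set Φ(δ − 1.960) = 0.95; then δ − 1.960 = Φ⁻¹(0.95) = 1.645, giving δ = 3.605.
(For δ > 0 the lower-tail rejection region contributes negligibly to power, so the one-term inversion is standard.)
δ = d·√(n/2) ⇒ n = 2(δ/d)² = 2 × (3.605 / 0.71)² = 51.56.
Round up to the next whole unit.

n = 52 per group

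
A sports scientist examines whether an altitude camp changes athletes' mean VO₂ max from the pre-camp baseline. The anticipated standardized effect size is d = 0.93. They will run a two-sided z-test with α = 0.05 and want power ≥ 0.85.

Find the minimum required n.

n = 11

Set Φ(δ − 1.960) = 0.85; then δ − 1.960 = Φ⁻¹(0.85) = 1.036, giving δ = 2.996.
(Ignoring the negligible lower-tail rejection probability gives the usual closed-form inversion.)
δ = d·√n ⇒ n = (δ/d)² = (2.996 / 0.93)² = 10.38.
Rounding up, n = 11.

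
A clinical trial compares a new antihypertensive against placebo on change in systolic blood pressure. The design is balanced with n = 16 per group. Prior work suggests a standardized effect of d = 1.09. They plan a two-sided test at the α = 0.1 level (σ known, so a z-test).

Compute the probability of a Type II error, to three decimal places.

β ≈ 0.075

Noncentrality parameter: δ = d·√(n/2) = 1.09 × √(16/2) = 3.0830
Critical value for a two-sided test at α = 0.1: z_{α/2} = 1.645.
Power = Φ(δ − 1.645) + Φ(−δ − 1.645) = Φ(1.438) + Φ(-4.728) = 0.9248 + 0.0000 = 0.9248.
Type II error: β = 1 − power = 1 − 0.9248 = 0.0752.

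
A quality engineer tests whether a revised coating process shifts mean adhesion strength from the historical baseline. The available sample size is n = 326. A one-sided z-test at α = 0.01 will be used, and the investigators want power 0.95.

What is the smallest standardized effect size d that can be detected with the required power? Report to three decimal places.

Required noncentrality: δ = z_{0.01} + z_{0.05} = 2.326 + 1.645 = 3.971.
δ = d·√n ⇒ d = δ/√n = 3.971/√326 = 0.2199.

d ≈ 0.220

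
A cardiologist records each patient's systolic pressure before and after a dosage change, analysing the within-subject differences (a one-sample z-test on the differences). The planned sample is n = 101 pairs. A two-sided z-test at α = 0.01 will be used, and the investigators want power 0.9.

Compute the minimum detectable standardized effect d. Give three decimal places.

d ≈ 0.384

Required noncentrality: δ = z_{0.005} + z_{0.10} = 2.576 + 1.282 = 3.857.
(Lower-tail contribution to power is negligible for δ > 0.)
δ = d·√n ⇒ d = δ/√n = 3.857/√101 = 0.3838.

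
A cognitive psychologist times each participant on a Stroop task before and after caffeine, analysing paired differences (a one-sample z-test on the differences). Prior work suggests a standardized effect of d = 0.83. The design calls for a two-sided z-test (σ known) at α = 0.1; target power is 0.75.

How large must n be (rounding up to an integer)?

For power 0.75 need Φ(δ − z_{0.05}) = 0.75, so δ = z_{0.05} + z_{0.25} = 1.645 + 0.674 = 2.319.
(The Φ(−δ − z_{α/2}) term is vanishingly small for δ > 0 and is dropped in the standard sample-size formula.)
δ = d·√n ⇒ n = (δ/d)² = (2.319 / 0.83)² = 7.81.
Rounding up, n = 8.

n = 8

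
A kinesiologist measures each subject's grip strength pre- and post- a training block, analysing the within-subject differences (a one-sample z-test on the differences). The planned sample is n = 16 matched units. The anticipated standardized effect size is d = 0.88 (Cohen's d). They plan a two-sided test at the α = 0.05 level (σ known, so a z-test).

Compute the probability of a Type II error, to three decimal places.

β ≈ 0.059

Noncentrality parameter: δ = d·√n = 0.88 × √16 = 3.5200
Two-sided α = 0.05 → critical value z_{0.025} = 1.960.
Power = Φ(δ − 1.960) + Φ(−δ − 1.960) = Φ(1.560) + Φ(-5.480) = 0.9406 + 0.0000 = 0.9406.
Type II error: β = 1 − power = 1 − 0.9406 = 0.0594.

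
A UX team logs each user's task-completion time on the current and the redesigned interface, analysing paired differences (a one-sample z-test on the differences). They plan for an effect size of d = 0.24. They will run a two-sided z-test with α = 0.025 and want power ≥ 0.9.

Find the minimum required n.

For power 0.9 need Φ(δ − z_{0.0125}) = 0.9, so δ = z_{0.0125} + z_{0.10} = 2.241 + 1.282 = 3.523.
(Ignoring the negligible lower-tail rejection probability gives the usual closed-form inversion.)
δ = d·√n ⇒ n = (δ/d)² = (3.523 / 0.24)² = 215.47.
Rounding up, n = 216.

n = 216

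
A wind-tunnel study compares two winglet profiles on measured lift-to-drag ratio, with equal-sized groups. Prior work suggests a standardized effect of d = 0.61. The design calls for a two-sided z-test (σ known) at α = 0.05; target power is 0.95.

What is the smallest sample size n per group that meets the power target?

n = 70 per group

For power 0.95 need Φ(δ − z_{0.025}) = 0.95, so δ = z_{0.025} + z_{0.05} = 1.960 + 1.645 = 3.605.
(For δ > 0 the lower-tail rejection region contributes negligibly to power, so the one-term inversion is standard.)
δ = d·√(n/2) ⇒ n = 2(δ/d)² = 2 × (3.605 / 0.61)² = 69.85.
Round up to the next whole unit.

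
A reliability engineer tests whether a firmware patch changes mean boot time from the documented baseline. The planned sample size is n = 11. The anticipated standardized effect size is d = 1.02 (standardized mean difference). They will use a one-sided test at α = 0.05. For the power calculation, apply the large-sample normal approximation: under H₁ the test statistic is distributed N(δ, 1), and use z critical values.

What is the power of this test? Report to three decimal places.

Noncentrality parameter: δ = d·√n = 1.02 × √11 = 3.3830
Critical value for a one-sided test at α = 0.05: z_α = 1.645.
Power = P(Z > 1.645 − δ) = Φ(1.738) = 0.9589.

Power ≈ 0.959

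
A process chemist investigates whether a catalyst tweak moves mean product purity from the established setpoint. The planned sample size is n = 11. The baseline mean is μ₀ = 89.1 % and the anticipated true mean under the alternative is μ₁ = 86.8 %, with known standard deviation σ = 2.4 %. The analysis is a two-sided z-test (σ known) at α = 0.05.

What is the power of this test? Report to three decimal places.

Power ≈ 0.888

Standardized effect: d = |μ₁ − μ₀| / σ = |86.8 − 89.1| / 2.4 = 0.9583
Noncentrality parameter: δ = d·√n = 0.9583 × √11 = 3.1784
Two-sided α = 0.05 → critical value z_{0.025} = 1.960.
Power = Φ(δ − 1.960) + Φ(−δ − 1.960) = Φ(1.218) + Φ(-5.138) = 0.8885 + 0.0000 = 0.8885.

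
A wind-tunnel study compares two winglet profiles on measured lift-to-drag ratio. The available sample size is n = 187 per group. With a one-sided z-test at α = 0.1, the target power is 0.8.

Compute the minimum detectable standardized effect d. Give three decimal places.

Required noncentrality: δ = z_{0.1} + z_{0.20} = 1.282 + 0.842 = 2.123.
δ = d·√(n/2) ⇒ d = δ/√(n/2) = 2.123/√(187/2) = 0.2196.

d ≈ 0.220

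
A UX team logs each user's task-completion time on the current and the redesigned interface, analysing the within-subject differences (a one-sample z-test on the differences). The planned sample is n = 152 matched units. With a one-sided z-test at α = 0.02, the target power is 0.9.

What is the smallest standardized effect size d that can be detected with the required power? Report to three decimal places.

Need Φ(δ − 2.054) = 0.9, so δ = 2.054 + 1.282 = 3.335.
δ = d·√n ⇒ d = δ/√n = 3.335/√152 = 0.2705.

d ≈ 0.271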